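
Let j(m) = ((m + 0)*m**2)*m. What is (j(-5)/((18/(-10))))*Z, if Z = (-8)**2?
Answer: -200000/9 ≈ -22222.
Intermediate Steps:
Z = 64
j(m) = m**4 (j(m) = (m*m**2)*m = m**3*m = m**4)
(j(-5)/((18/(-10))))*Z = ((-5)**4/((18/(-10))))*64 = (625/((18*(-1/10))))*64 = (625/(-9/5))*64 = (625*(-5/9))*64 = -3125/9*64 = -200000/9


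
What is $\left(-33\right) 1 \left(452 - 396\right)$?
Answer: $-1848$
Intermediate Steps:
$\left(-33\right) 1 \left(452 - 396\right) = \left(-33\right) 56 = -1848$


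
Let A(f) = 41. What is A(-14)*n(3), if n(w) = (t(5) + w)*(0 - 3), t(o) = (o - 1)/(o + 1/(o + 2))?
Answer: -1394/3 ≈ -464.67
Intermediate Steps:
t(o) = (-1 + o)/(o + 1/(2 + o))
n(w) = -7/3 - 3*w (n(w) = ((-2 + 5 + 5**2)/(1 + 5**2 + 2*5) + w)*(0 - 3) = ((-2 + 5 + 25)/(1 + 25 + 10) + w)*(-3) = (28/36 + w)*(-3) = ((1/36)*28 + w)*(-3) = (7/9 + w)*(-3) = -7/3 - 3*w)
A(-14)*n(3) = 41*(-7/3 - 3*3) = 41*(-7/3 - 9) = 41*(-34/3) = -1394/3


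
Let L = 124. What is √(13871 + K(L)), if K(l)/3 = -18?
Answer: √13817 ≈ 117.55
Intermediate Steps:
K(l) = -54 (K(l) = 3*(-18) = -54)
√(13871 + K(L)) = √(13871 - 54) = √13817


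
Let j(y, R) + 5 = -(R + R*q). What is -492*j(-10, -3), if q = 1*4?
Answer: -4920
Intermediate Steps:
q = 4
j(y, R) = -5 - 5*R (j(y, R) = -5 - (R + R*4) = -5 - (R + 4*R) = -5 - 5*R)
-492*j(-10, -3) = -492*(-5 - 5*(-3)) = -492*(-5 + 15) = -492*10 = -4920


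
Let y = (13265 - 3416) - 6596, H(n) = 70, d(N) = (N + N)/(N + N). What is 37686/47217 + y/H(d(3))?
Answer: 52078307/1101730 ≈ 47.270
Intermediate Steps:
d(N) = 1 (d(N) = (2*N)/((2*N)) = (2*N)*(1/(2*N)) = 1)
y = 3253 (y = 9849 - 6596 = 3253)
37686/47217 + y/H(d(3)) = 37686/47217 + 3253/70 = 37686*(1/47217) + 3253*(1/70) = 12562/15739 + 3253/70 = 52078307/1101730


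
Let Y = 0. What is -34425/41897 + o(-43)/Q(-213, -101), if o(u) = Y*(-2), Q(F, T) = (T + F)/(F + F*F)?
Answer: -34425/41897 ≈ -0.82166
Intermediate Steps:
Q(F, T) = (F + T)/(F + F²)
o(u) = 0 (o(u) = 0*(-2) = 0)
-34425/41897 + o(-43)/Q(-213, -101) = -34425/41897 + 0/(((-213 - 101)/((-213)*(1 - 213)))) = -34425*1/41897 + 0/((-1/213*(-314)/(-212))) = -34425/41897 + 0/((-1/213*(-1/212)*(-314))) = -34425/41897 + 0/(-157/22578) = -34425/41897 + 0*(-22578/157) = -34425/41897 + 0 = -34425/41897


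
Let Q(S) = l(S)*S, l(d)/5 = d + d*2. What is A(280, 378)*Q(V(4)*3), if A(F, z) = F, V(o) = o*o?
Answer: 9676800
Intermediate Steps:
V(o) = o²
l(d) = 15*d (l(d) = 5*(d + d*2) = 5*(d + 2*d) = 5*(3*d) = 15*d)
Q(S) = 15*S² (Q(S) = (15*S)*S = 15*S²)
A(280, 378)*Q(V(4)*3) = 280*(15*(4²*3)²) = 280*(15*(16*3)²) = 280*(15*48²) = 280*(15*2304) = 280*34560 = 9676800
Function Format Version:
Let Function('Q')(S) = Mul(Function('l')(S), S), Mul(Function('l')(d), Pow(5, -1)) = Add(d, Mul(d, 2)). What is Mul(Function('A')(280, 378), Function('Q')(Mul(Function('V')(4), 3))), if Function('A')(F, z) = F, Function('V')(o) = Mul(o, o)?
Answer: 9676800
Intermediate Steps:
Function('V')(o) = Pow(o, 2)
Function('l')(d) = Mul(15, d) (Function('l')(d) = Mul(5, Add(d, Mul(d, 2))) = Mul(5, Add(d, Mul(2, d))) = Mul(5, Mul(3, d)) = Mul(15, d))
Function('Q')(S) = Mul(15, Pow(S, 2)) (Function('Q')(S) = Mul(Mul(15, S), S) = Mul(15, Pow(S, 2)))
Mul(Function('A')(280, 378), Function('Q')(Mul(Function('V')(4), 3))) = Mul(280, Mul(15, Pow(Mul(Pow(4, 2), 3), 2))) = Mul(280, Mul(15, Pow(Mul(16, 3), 2))) = Mul(280, Mul(15, Pow(48, 2))) = Mul(280, Mul(15, 2304)) = Mul(280, 34560) = 9676800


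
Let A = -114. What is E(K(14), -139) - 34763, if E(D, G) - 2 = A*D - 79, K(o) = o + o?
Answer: -38032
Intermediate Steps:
K(o) = 2*o
E(D, G) = -77 - 114*D (E(D, G) = 2 + (-114*D - 79) = 2 + (-79 - 114*D) = -77 - 114*D)
E(K(14), -139) - 34763 = (-77 - 228*14) - 34763 = (-77 - 114*28) - 34763 = (-77 - 3192) - 34763 = -3269 - 34763 = -38032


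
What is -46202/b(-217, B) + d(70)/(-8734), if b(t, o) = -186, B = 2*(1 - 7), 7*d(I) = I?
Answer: 100881602/406131 ≈ 248.40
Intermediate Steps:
d(I) = I/7
B = -12 (B = 2*(-6) = -12)
-46202/b(-217, B) + d(70)/(-8734) = -46202/(-186) + ((⅐)*70)/(-8734) = -46202*(-1/186) + 10*(-1/8734) = 23101/93 - 5/4367 = 100881602/406131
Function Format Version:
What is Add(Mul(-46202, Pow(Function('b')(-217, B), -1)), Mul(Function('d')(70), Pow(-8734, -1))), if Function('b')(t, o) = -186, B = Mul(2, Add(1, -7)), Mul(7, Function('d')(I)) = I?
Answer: Rational(100881602, 406131) ≈ 248.40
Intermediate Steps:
Function('d')(I) = Mul(Rational(1, 7), I)
B = -12 (B = Mul(2, -6) = -12)
Add(Mul(-46202, Pow(Function('b')(-217, B), -1)), Mul(Function('d')(70), Pow(-8734, -1))) = Add(Mul(-46202, Pow(-186, -1)), Mul(Mul(Rational(1, 7), 70), Pow(-8734, -1))) = Add(Mul(-46202, Rational(-1, 186)), Mul(10, Rational(-1, 8734))) = Add(Rational(23101, 93), Rational(-5, 4367)) = Rational(100881602, 406131)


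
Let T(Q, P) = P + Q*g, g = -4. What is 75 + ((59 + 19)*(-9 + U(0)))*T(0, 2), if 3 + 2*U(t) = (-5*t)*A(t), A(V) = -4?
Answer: -1563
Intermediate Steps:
T(Q, P) = P - 4*Q (T(Q, P) = P + Q*(-4) = P - 4*Q)
U(t) = -3/2 + 10*t (U(t) = -3/2 + (-5*t*(-4))/2 = -3/2 + (20*t)/2 = -3/2 + 10*t)
75 + ((59 + 19)*(-9 + U(0)))*T(0, 2) = 75 + ((59 + 19)*(-9 + (-3/2 + 10*0)))*(2 - 4*0) = 75 + (78*(-9 + (-3/2 + 0)))*(2 + 0) = 75 + (78*(-9 - 3/2))*2 = 75 + (78*(-21/2))*2 = 75 - 819*2 = 75 - 1638 = -1563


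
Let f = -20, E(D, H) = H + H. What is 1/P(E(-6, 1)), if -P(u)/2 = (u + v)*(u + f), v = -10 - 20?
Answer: -1/1008 ≈ -0.00099206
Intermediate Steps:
E(D, H) = 2*H
v = -30
P(u) = -2*(-30 + u)*(-20 + u) (P(u) = -2*(u - 30)*(u - 20) = -2*(-30 + u)*(-20 + u))
1/P(E(-6, 1)) = 1/(-1200 - 2*(2*1)² + 100*(2*1)) = 1/(-1200 - 2*2² + 100*2) = 1/(-1200 - 2*4 + 200) = 1/(-1200 - 8 + 200) = 1/(-1008) = -1/1008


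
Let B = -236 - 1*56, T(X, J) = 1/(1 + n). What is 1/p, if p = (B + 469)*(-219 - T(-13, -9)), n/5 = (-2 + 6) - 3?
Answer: -2/77585 ≈ -2.5778e-5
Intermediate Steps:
n = 5 (n = 5*((-2 + 6) - 3) = 5*(4 - 3) = 5*1 = 5)
T(X, J) = ⅙ (T(X, J) = 1/(1 + 5) = 1/6 = ⅙)
B = -292 (B = -236 - 56 = -292)
p = -77585/2 (p = (-292 + 469)*(-219 - 1*⅙) = 177*(-219 - ⅙) = 177*(-1315/6) = -77585/2 ≈ -38793.)
1/p = 1/(-77585/2) = -2/77585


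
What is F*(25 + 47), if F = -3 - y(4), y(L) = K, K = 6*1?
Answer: -648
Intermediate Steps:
K = 6
y(L) = 6
F = -9 (F = -3 - 1*6 = -3 - 6 = -9)
F*(25 + 47) = -9*(25 + 47) = -9*72 = -648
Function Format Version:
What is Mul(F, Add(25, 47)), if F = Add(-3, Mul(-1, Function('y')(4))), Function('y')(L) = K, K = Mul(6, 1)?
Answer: -648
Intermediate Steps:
K = 6
Function('y')(L) = 6
F = -9 (F = Add(-3, Mul(-1, 6)) = Add(-3, -6) = -9)
Mul(F, Add(25, 47)) = Mul(-9, Add(25, 47)) = Mul(-9, 72) = -648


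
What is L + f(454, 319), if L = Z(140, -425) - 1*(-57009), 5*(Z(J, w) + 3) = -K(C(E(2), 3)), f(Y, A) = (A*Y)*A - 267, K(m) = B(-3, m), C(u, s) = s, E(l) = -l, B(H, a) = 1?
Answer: 231281164/5 ≈ 4.6256e+7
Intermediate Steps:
K(m) = 1
f(Y, A) = -267 + Y*A² (f(Y, A) = Y*A² - 267 = -267 + Y*A²)
Z(J, w) = -16/5 (Z(J, w) = -3 + (-1*1)/5 = -3 + (⅕)*(-1) = -3 - ⅕ = -16/5)
L = 285029/5 (L = -16/5 - 1*(-57009) = -16/5 + 57009 = 285029/5 ≈ 57006.)
L + f(454, 319) = 285029/5 + (-267 + 454*319²) = 285029/5 + (-267 + 454*101761) = 285029/5 + (-267 + 46199494) = 285029/5 + 46199227 = 231281164/5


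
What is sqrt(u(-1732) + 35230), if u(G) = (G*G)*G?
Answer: I*sqrt(5195659938) ≈ 72081.0*I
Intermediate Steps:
u(G) = G**3 (u(G) = G**2*G = G**3)
sqrt(u(-1732) + 35230) = sqrt((-1732)**3 + 35230) = sqrt(-5195695168 + 35230) = sqrt(-5195659938) = I*sqrt(5195659938)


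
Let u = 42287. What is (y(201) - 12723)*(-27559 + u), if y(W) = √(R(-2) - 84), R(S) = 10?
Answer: -187384344 + 14728*I*√74 ≈ -1.8738e+8 + 1.267e+5*I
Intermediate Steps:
y(W) = I*√74 (y(W) = √(10 - 84) = √(-74) = I*√74)
(y(201) - 12723)*(-27559 + u) = (I*√74 - 12723)*(-27559 + 42287) = (-12723 + I*√74)*14728 = -187384344 + 14728*I*√74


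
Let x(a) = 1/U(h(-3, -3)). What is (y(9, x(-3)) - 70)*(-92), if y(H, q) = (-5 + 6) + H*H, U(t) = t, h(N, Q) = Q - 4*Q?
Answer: -1104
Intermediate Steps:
h(N, Q) = -3*Q
x(a) = 1/9 (x(a) = 1/(-3*(-3)) = 1/9)
y(H, q) = 1 + H**2
(y(9, x(-3)) - 70)*(-92) = ((1 + 9**2) - 70)*(-92) = ((1 + 81) - 70)*(-92) = (82 - 70)*(-92) = 12*(-92) = -1104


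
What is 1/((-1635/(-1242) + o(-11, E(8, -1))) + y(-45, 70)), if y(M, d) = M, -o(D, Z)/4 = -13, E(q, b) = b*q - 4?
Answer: 414/3443 ≈ 0.12024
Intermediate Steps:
E(q, b) = -4 + b*q
o(D, Z) = 52 (o(D, Z) = -4*(-13) = 52)
1/((-1635/(-1242) + o(-11, E(8, -1))) + y(-45, 70)) = 1/((-1635/(-1242) + 52) - 45) = 1/((-1635*(-1/1242) + 52) - 45) = 1/((545/414 + 52) - 45) = 1/(22073/414 - 45) = 1/(3443/414) = 414/3443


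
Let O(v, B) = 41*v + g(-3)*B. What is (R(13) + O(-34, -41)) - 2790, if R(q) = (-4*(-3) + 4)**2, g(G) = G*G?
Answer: -4297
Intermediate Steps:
g(G) = G**2
O(v, B) = 9*B + 41*v (O(v, B) = 41*v + (-3)**2*B = 41*v + 9*B = 9*B + 41*v)
R(q) = 256 (R(q) = (12 + 4)**2 = 16**2 = 256)
(R(13) + O(-34, -41)) - 2790 = (256 + (9*(-41) + 41*(-34))) - 2790 = (256 + (-369 - 1394)) - 2790 = (256 - 1763) - 2790 = -1507 - 2790 = -4297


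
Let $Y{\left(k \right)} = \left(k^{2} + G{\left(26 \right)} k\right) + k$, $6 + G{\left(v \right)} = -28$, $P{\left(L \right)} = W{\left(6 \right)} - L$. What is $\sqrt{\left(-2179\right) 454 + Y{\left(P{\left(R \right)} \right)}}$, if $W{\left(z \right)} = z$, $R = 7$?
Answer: $4 i \sqrt{61827} \approx 994.6 i$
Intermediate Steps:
$P{\left(L \right)} = 6 - L$
$G{\left(v \right)} = -34$ ($G{\left(v \right)} = -6 - 28 = -34$)
$Y{\left(k \right)} = k^{2} - 33 k$ ($Y{\left(k \right)} = \left(k^{2} - 34 k\right) + k = k^{2} - 33 k$)
$\sqrt{\left(-2179\right) 454 + Y{\left(P{\left(R \right)} \right)}} = \sqrt{\left(-2179\right) 454 + \left(6 - 7\right) \left(-33 + \left(6 - 7\right)\right)} = \sqrt{-989266 + \left(6 - 7\right) \left(-33 + \left(6 - 7\right)\right)} = \sqrt{-989266 - \left(-33 - 1\right)} = \sqrt{-989266 - -34} = \sqrt{-989266 + 34} = \sqrt{-989232} = 4 i \sqrt{61827}$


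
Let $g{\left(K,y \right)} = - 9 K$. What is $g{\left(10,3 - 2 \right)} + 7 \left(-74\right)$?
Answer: $-608$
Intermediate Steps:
$g{\left(10,3 - 2 \right)} + 7 \left(-74\right) = \left(-9\right) 10 + 7 \left(-74\right) = -90 - 518 = -608$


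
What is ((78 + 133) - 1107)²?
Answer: 802816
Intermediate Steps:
((78 + 133) - 1107)² = (211 - 1107)² = (-896)² = 802816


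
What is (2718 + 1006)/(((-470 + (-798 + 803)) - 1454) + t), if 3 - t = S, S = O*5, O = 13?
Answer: -532/283 ≈ -1.8799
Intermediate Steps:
S = 65 (S = 13*5 = 65)
t = -62 (t = 3 - 1*65 = 3 - 65 = -62)
(2718 + 1006)/(((-470 + (-798 + 803)) - 1454) + t) = (2718 + 1006)/(((-470 + (-798 + 803)) - 1454) - 62) = 3724/(((-470 + 5) - 1454) - 62) = 3724/((-465 - 1454) - 62) = 3724/(-1919 - 62) = 3724/(-1981) = 3724*(-1/1981) = -532/283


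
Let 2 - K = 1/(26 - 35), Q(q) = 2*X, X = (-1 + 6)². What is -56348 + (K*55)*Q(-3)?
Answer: -454882/9 ≈ -50542.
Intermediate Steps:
X = 25 (X = 5² = 25)
Q(q) = 50 (Q(q) = 2*25 = 50)
K = 19/9 (K = 2 - 1/(26 - 35) = 2 - 1/(-9) = 2 - 1*(-⅑) = 2 + ⅑ = 19/9 ≈ 2.1111)
-56348 + (K*55)*Q(-3) = -56348 + ((19/9)*55)*50 = -56348 + (1045/9)*50 = -56348 + 52250/9 = -454882/9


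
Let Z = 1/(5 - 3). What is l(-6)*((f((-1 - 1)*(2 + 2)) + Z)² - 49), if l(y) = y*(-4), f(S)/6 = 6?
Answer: 30798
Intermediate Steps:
f(S) = 36 (f(S) = 6*6 = 36)
Z = ½ (Z = 1/2 = ½ ≈ 0.50000)
l(y) = -4*y
l(-6)*((f((-1 - 1)*(2 + 2)) + Z)² - 49) = (-4*(-6))*((36 + ½)² - 49) = 24*((73/2)² - 49) = 24*(5329/4 - 49) = 24*(5133/4) = 30798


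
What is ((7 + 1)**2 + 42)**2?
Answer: 11236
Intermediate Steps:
((7 + 1)**2 + 42)**2 = (8**2 + 42)**2 = (64 + 42)**2 = 106**2 = 11236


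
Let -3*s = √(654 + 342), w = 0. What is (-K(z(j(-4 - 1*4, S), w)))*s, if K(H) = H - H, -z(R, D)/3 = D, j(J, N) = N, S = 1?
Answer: 0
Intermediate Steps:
s = -2*√249/3 (s = -√(654 + 342)/3 = -2*√249/3 ≈ -10.520)
z(R, D) = -3*D
K(H) = 0
(-K(z(j(-4 - 1*4, S), w)))*s = (-1*0)*(-2*√249/3) = 0*(-2*√249/3) = 0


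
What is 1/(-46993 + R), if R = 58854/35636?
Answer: -17818/837291847 ≈ -2.1281e-5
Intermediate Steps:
R = 29427/17818 (R = 58854*(1/35636) = 29427/17818 ≈ 1.6515)
1/(-46993 + R) = 1/(-46993 + 29427/17818) = 1/(-837291847/17818) = -17818/837291847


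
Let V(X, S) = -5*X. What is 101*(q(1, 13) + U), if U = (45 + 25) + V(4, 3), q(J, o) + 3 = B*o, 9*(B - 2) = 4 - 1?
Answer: 23432/3 ≈ 7810.7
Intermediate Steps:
B = 7/3 (B = 2 + (4 - 1)/9 = 2 + (⅑)*3 = 2 + ⅓ = 7/3 ≈ 2.3333)
q(J, o) = -3 + 7*o/3
U = 50 (U = (45 + 25) - 5*4 = 70 - 20 = 50)
101*(q(1, 13) + U) = 101*((-3 + (7/3)*13) + 50) = 101*((-3 + 91/3) + 50) = 101*(82/3 + 50) = 101*(232/3) = 23432/3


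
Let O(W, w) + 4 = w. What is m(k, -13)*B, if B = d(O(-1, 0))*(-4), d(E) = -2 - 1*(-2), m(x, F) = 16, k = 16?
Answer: 0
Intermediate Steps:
O(W, w) = -4 + w
d(E) = 0 (d(E) = -2 + 2 = 0)
B = 0 (B = 0*(-4) = 0)
m(k, -13)*B = 16*0 = 0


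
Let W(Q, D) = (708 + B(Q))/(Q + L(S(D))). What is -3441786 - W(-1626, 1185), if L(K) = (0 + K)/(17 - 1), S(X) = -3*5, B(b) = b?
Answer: -29864382018/8677 ≈ -3.4418e+6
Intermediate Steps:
S(X) = -15
L(K) = K/16
W(Q, D) = (708 + Q)/(-15/16 + Q) (W(Q, D) = (708 + Q)/(Q + (1/16)*(-15)) = (708 + Q)/(Q - 15/16) = (708 + Q)/(-15/16 + Q))
-3441786 - W(-1626, 1185) = -3441786 - 16*(708 - 1626)/(-15 + 16*(-1626)) = -3441786 - 16*(-918)/(-15 - 26016) = -3441786 - 16*(-918)/(-26031) = -3441786 - 16*(-1)*(-918)/26031 = -3441786 - 1*4896/8677 = -3441786 - 4896/8677 = -29864382018/8677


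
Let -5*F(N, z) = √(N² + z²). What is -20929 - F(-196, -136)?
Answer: -20929 + 4*√3557/5 ≈ -20881.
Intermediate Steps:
F(N, z) = -√(N² + z²)/5
-20929 - F(-196, -136) = -20929 - (-1)*√((-196)² + (-136)²)/5 = -20929 - (-1)*√(38416 + 18496)/5 = -20929 - (-1)*√56912/5 = -20929 - (-1)*4*√3557/5 = -20929 - (-4)*√3557/5 = -20929 + 4*√3557/5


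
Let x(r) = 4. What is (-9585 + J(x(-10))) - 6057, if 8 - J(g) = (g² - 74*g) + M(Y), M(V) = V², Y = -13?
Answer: -15523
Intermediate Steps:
J(g) = -161 - g² + 74*g (J(g) = 8 - ((g² - 74*g) + (-13)²) = 8 - ((g² - 74*g) + 169) = 8 - (169 + g² - 74*g) = 8 + (-169 - g² + 74*g) = -161 - g² + 74*g)
(-9585 + J(x(-10))) - 6057 = (-9585 + (-161 - 1*4² + 74*4)) - 6057 = (-9585 + (-161 - 1*16 + 296)) - 6057 = (-9585 + (-161 - 16 + 296)) - 6057 = (-9585 + 119) - 6057 = -9466 - 6057 = -15523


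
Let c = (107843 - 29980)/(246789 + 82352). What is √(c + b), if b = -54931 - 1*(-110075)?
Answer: √2704384145883/7003 ≈ 234.83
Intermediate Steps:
b = 55144 (b = -54931 + 110075 = 55144)
c = 77863/329141 ≈ 0.23656
√(c + b) = √(77863/329141 + 55144) = √(18150229167/329141) = √2704384145883/7003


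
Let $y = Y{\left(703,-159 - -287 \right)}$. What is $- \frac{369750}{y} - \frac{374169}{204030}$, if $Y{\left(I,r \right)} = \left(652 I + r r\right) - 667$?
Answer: $- \frac{84274504279}{32241704730} \approx -2.6138$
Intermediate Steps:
$Y{\left(I,r \right)} = -667 + r^{2} + 652 I$ ($Y{\left(I,r \right)} = \left(652 I + r^{2}\right) - 667 = \left(r^{2} + 652 I\right) - 667 = -667 + r^{2} + 652 I$)
$y = 474073$ ($y = -667 + \left(-159 - -287\right)^{2} + 652 \cdot 703 = -667 + \left(-159 + 287\right)^{2} + 458356 = -667 + 128^{2} + 458356 = -667 + 16384 + 458356 = 474073$)
$- \frac{369750}{y} - \frac{374169}{204030} = - \frac{369750}{474073} - \frac{374169}{204030} = \left(-369750\right) \frac{1}{474073} - \frac{124723}{68010} = - \frac{369750}{474073} - \frac{124723}{68010} = - \frac{84274504279}{32241704730}$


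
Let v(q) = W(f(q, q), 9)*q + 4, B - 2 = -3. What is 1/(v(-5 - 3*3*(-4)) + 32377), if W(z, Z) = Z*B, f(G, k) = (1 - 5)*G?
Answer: 1/32102 ≈ 3.1151e-5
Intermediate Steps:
B = -1 (B = 2 - 3 = -1)
f(G, k) = -4*G
W(z, Z) = -Z (W(z, Z) = Z*(-1) = -Z)
v(q) = 4 - 9*q (v(q) = (-1*9)*q + 4 = -9*q + 4 = 4 - 9*q)
1/(v(-5 - 3*3*(-4)) + 32377) = 1/((4 - 9*(-5 - 3*3*(-4))) + 32377) = 1/((4 - 9*(-5 - 9*(-4))) + 32377) = 1/((4 - 9*(-5 + 36)) + 32377) = 1/((4 - 9*31) + 32377) = 1/((4 - 279) + 32377) = 1/(-275 + 32377) = 1/32102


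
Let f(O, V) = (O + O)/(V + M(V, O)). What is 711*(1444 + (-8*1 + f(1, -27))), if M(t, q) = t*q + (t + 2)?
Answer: 1020978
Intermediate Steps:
M(t, q) = 2 + t + q*t (M(t, q) = q*t + (2 + t) = 2 + t + q*t)
f(O, V) = 2*O/(2 + 2*V + O*V) (f(O, V) = (O + O)/(V + (2 + V + O*V)) = (2*O)/(2 + 2*V + O*V) = 2*O/(2 + 2*V + O*V))
711*(1444 + (-8*1 + f(1, -27))) = 711*(1444 + (-8*1 + 2*1/(2 + 2*(-27) + 1*(-27)))) = 711*(1444 + (-8 + 2*1/(2 - 54 - 27))) = 711*(1444 + (-8 + 2*1/(-79))) = 711*(1444 + (-8 + 2*1*(-1/79))) = 711*(1444 + (-8 - 2/79)) = 711*(1444 - 634/79) = 711*(113442/79) = 1020978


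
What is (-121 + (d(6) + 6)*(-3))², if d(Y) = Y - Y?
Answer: 19321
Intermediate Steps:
d(Y) = 0
(-121 + (d(6) + 6)*(-3))² = (-121 + (0 + 6)*(-3))² = (-121 + 6*(-3))² = (-121 - 18)² = (-139)² = 19321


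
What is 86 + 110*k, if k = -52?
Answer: -5634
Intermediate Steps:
86 + 110*k = 86 + 110*(-52) = 86 - 5720 = -5634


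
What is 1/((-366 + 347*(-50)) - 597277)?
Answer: -1/614993 ≈ -1.6260e-6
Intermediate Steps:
1/((-366 + 347*(-50)) - 597277) = 1/((-366 - 17350) - 597277) = 1/(-17716 - 597277) = 1/(-614993) = -1/614993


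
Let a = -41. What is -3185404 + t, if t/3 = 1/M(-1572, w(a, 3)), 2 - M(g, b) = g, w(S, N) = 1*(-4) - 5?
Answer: -5013825893/1574 ≈ -3.1854e+6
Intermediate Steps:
w(S, N) = -9 (w(S, N) = -4 - 5 = -9)
M(g, b) = 2 - g
t = 3/1574 (t = 3/(2 - 1*(-1572)) = 3/(2 + 1572) = 3/1574 ≈ 0.0019060)
-3185404 + t = -3185404 + 3/1574 = -5013825893/1574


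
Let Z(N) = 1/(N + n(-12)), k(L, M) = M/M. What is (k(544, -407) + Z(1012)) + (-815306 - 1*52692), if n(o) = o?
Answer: -867996999/1000 ≈ -8.6800e+5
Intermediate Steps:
k(L, M) = 1
Z(N) = 1/(-12 + N) (Z(N) = 1/(N - 12) = 1/(-12 + N))
(k(544, -407) + Z(1012)) + (-815306 - 1*52692) = (1 + 1/(-12 + 1012)) + (-815306 - 1*52692) = (1 + 1/1000) + (-815306 - 52692) = (1 + 1/1000) - 867998 = 1001/1000 - 867998 = -867996999/1000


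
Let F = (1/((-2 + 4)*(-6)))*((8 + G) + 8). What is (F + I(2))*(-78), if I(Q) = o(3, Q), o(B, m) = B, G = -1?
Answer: -273/2 ≈ -136.50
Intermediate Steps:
F = -5/4 (F = (1/((-2 + 4)*(-6)))*((8 - 1) + 8) = (-⅙/2)*(7 + 8) = ((½)*(-⅙))*15 = -1/12*15 = -5/4 ≈ -1.2500)
I(Q) = 3
(F + I(2))*(-78) = (-5/4 + 3)*(-78) = (7/4)*(-78) = -273/2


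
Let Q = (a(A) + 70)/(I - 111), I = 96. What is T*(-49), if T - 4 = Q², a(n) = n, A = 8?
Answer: -38024/25 ≈ -1521.0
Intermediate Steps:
Q = -26/5 (Q = (8 + 70)/(96 - 111) = 78/(-15) = 78*(-1/15) = -26/5 ≈ -5.2000)
T = 776/25 (T = 4 + (-26/5)² = 4 + 676/25 = 776/25 ≈ 31.040)
T*(-49) = (776/25)*(-49) = -38024/25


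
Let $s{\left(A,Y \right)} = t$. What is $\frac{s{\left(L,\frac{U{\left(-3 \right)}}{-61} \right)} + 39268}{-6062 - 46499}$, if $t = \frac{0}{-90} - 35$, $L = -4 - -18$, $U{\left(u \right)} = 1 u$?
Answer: $- \frac{39233}{52561} \approx -0.74643$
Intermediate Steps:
$U{\left(u \right)} = u$
$L = 14$ ($L = -4 + 18 = 14$)
$t = -35$ ($t = 0 \left(- \frac{1}{90}\right) - 35 = 0 - 35 = -35$)
$s{\left(A,Y \right)} = -35$
$\frac{s{\left(L,\frac{U{\left(-3 \right)}}{-61} \right)} + 39268}{-6062 - 46499} = \frac{-35 + 39268}{-6062 - 46499} = \frac{39233}{-52561} = 39233 \left(- \frac{1}{52561}\right) = - \frac{39233}{52561}$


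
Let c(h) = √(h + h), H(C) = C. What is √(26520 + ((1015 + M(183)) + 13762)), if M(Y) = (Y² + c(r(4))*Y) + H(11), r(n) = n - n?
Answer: √74797 ≈ 273.49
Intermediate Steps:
r(n) = 0
c(h) = √2*√h (c(h) = √(2*h) = √2*√h)
M(Y) = 11 + Y² (M(Y) = (Y² + (√2*√0)*Y) + 11 = (Y² + (√2*0)*Y) + 11 = (Y² + 0*Y) + 11 = (Y² + 0) + 11 = Y² + 11 = 11 + Y²)
√(26520 + ((1015 + M(183)) + 13762)) = √(26520 + ((1015 + (11 + 183²)) + 13762)) = √(26520 + ((1015 + (11 + 33489)) + 13762)) = √(26520 + ((1015 + 33500) + 13762)) = √(26520 + (34515 + 13762)) = √(26520 + 48277) = √74797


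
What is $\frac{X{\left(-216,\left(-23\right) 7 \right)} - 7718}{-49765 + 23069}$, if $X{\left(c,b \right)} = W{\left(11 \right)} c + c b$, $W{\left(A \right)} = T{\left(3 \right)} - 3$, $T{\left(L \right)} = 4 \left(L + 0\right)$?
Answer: $- \frac{12557}{13348} \approx -0.94074$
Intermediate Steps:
$T{\left(L \right)} = 4 L$
$W{\left(A \right)} = 9$ ($W{\left(A \right)} = 4 \cdot 3 - 3 = 12 - 3 = 9$)
$X{\left(c,b \right)} = 9 c + b c$ ($X{\left(c,b \right)} = 9 c + c b = 9 c + b c$)
$\frac{X{\left(-216,\left(-23\right) 7 \right)} - 7718}{-49765 + 23069} = \frac{- 216 \left(9 - 161\right) - 7718}{-49765 + 23069} = \frac{- 216 \left(9 - 161\right) - 7718}{-26696} = \left(\left(-216\right) \left(-152\right) - 7718\right) \left(- \frac{1}{26696}\right) = \left(32832 - 7718\right) \left(- \frac{1}{26696}\right) = 25114 \left(- \frac{1}{26696}\right) = - \frac{12557}{13348}$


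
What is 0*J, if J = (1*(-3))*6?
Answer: 0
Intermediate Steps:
J = -18 (J = -3*6 = -18)
0*J = 0*(-18) = 0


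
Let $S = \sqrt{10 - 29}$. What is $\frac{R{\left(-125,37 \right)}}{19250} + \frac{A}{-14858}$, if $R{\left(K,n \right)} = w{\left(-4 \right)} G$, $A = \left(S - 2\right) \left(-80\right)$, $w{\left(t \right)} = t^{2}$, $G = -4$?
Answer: $- \frac{1007728}{71504125} + \frac{40 i \sqrt{19}}{7429} \approx -0.014093 + 0.02347 i$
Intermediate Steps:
$S = i \sqrt{19}$ ($S = \sqrt{-19} = i \sqrt{19} \approx 4.3589 i$)
$A = 160 - 80 i \sqrt{19}$ ($A = \left(i \sqrt{19} - 2\right) \left(-80\right) = \left(-2 + i \sqrt{19}\right) \left(-80\right) = 160 - 80 i \sqrt{19} \approx 160.0 - 348.71 i$)
$R{\left(K,n \right)} = -64$ ($R{\left(K,n \right)} = \left(-4\right)^{2} \left(-4\right) = 16 \left(-4\right) = -64$)
$\frac{R{\left(-125,37 \right)}}{19250} + \frac{A}{-14858} = - \frac{64}{19250} + \frac{160 - 80 i \sqrt{19}}{-14858} = \left(-64\right) \frac{1}{19250} + \left(160 - 80 i \sqrt{19}\right) \left(- \frac{1}{14858}\right) = - \frac{32}{9625} - \left(\frac{80}{7429} - \frac{40 i \sqrt{19}}{7429}\right) = - \frac{1007728}{71504125} + \frac{40 i \sqrt{19}}{7429}$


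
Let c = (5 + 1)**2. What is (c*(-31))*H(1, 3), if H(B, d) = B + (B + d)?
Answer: -5580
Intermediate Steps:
H(B, d) = d + 2*B
c = 36 (c = 6**2 = 36)
(c*(-31))*H(1, 3) = (36*(-31))*(3 + 2*1) = -1116*(3 + 2) = -1116*5 = -5580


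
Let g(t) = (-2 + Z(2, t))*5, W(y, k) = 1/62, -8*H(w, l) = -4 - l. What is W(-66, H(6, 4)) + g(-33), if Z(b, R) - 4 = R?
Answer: -9609/62 ≈ -154.98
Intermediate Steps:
H(w, l) = ½ + l/8 (H(w, l) = -(-4 - l)/8 = ½ + l/8)
W(y, k) = 1/62
Z(b, R) = 4 + R
g(t) = 10 + 5*t (g(t) = (-2 + (4 + t))*5 = (2 + t)*5 = 10 + 5*t)
W(-66, H(6, 4)) + g(-33) = 1/62 + (10 + 5*(-33)) = 1/62 + (10 - 165) = 1/62 - 155 = -9609/62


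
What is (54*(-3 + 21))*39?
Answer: 37908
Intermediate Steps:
(54*(-3 + 21))*39 = (54*18)*39 = 972*39 = 37908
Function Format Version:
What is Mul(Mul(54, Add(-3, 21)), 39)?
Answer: 37908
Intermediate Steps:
Mul(Mul(54, Add(-3, 21)), 39) = Mul(Mul(54, 18), 39) = Mul(972, 39) = 37908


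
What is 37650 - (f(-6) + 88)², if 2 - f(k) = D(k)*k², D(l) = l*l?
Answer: -1416786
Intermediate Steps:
D(l) = l²
f(k) = 2 - k⁴ (f(k) = 2 - k²*k² = 2 - k⁴)
37650 - (f(-6) + 88)² = 37650 - ((2 - 1*(-6)⁴) + 88)² = 37650 - ((2 - 1*1296) + 88)² = 37650 - ((2 - 1296) + 88)² = 37650 - (-1294 + 88)² = 37650 - 1*(-1206)² = 37650 - 1*1454436 = 37650 - 1454436 = -1416786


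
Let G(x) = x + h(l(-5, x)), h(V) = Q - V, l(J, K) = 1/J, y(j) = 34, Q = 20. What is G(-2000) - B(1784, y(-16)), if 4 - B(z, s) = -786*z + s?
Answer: -7020869/5 ≈ -1.4042e+6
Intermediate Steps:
B(z, s) = 4 - s + 786*z (B(z, s) = 4 - (-786*z + s) = 4 - (s - 786*z) = 4 + (-s + 786*z) = 4 - s + 786*z)
h(V) = 20 - V
G(x) = 101/5 + x (G(x) = x + (20 - 1/(-5)) = x + (20 - 1*(-⅕)) = x + (20 + ⅕) = x + 101/5 = 101/5 + x)
G(-2000) - B(1784, y(-16)) = (101/5 - 2000) - (4 - 1*34 + 786*1784) = -9899/5 - (4 - 34 + 1402224) = -9899/5 - 1*1402194 = -9899/5 - 1402194 = -7020869/5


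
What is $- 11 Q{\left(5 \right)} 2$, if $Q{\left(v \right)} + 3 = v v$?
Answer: $-484$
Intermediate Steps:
$Q{\left(v \right)} = -3 + v^{2}$ ($Q{\left(v \right)} = -3 + v v = -3 + v^{2}$)
$- 11 Q{\left(5 \right)} 2 = - 11 \left(-3 + 5^{2}\right) 2 = - 11 \left(-3 + 25\right) 2 = - 11 \cdot 22 \cdot 2 = - 242 \cdot 2 = \left(-1\right) 484 = -484$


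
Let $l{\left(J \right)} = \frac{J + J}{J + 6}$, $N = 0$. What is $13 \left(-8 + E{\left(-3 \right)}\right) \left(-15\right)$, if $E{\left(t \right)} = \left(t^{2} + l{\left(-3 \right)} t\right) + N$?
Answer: $-1365$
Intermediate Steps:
$l{\left(J \right)} = \frac{2 J}{6 + J}$
$E{\left(t \right)} = t^{2} - 2 t$ ($E{\left(t \right)} = \left(t^{2} + 2 \left(-3\right) \frac{1}{6 - 3} t\right) + 0 = \left(t^{2} + 2 \left(-3\right) \frac{1}{3} t\right) + 0 = \left(t^{2} - 2 t\right) + 0 = t^{2} - 2 t$)
$13 \left(-8 + E{\left(-3 \right)}\right) \left(-15\right) = 13 \left(-8 - 3 \left(-2 - 3\right)\right) \left(-15\right) = 13 \left(-8 - -15\right) \left(-15\right) = 13 \left(-8 + 15\right) \left(-15\right) = 13 \cdot 7 \left(-15\right) = 91 \left(-15\right) = -1365$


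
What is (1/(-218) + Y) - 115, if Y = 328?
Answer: 46433/218 ≈ 213.00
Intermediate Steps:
(1/(-218) + Y) - 115 = (1/(-218) + 328) - 115 = (-1/218 + 328) - 115 = 71503/218 - 115 = 46433/218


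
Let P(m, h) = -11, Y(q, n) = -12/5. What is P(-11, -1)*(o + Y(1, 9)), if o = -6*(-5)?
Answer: -1518/5 ≈ -303.60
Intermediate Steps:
Y(q, n) = -12/5 (Y(q, n) = -12*1/5 = -12/5)
o = 30
P(-11, -1)*(o + Y(1, 9)) = -11*(30 - 12/5) = -11*138/5 = -1518/5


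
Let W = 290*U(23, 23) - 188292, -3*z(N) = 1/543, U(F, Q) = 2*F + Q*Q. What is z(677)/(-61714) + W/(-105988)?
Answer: 270707841680/1331899606341 ≈ 0.20325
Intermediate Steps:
U(F, Q) = Q² + 2*F (U(F, Q) = 2*F + Q² = Q² + 2*F)
z(N) = -1/1629 (z(N) = -⅓/543 = -⅓*1/543 = -1/1629)
W = -21542 (W = 290*(23² + 2*23) - 188292 = 290*(529 + 46) - 188292 = 290*575 - 188292 = 166750 - 188292 = -21542)
z(677)/(-61714) + W/(-105988) = -1/1629/(-61714) - 21542/(-105988) = -1/1629*(-1/61714) - 21542*(-1/105988) = 1/100532106 + 10771/52994 = 270707841680/1331899606341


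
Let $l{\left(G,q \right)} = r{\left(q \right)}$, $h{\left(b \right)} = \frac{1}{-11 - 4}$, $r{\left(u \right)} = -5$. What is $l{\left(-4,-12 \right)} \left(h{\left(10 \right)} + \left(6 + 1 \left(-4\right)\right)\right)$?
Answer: $- \frac{29}{3} \approx -9.6667$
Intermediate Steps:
$h{\left(b \right)} = - \frac{1}{15}$ ($h{\left(b \right)} = \frac{1}{-15} = - \frac{1}{15}$)
$l{\left(G,q \right)} = -5$
$l{\left(-4,-12 \right)} \left(h{\left(10 \right)} + \left(6 + 1 \left(-4\right)\right)\right) = - 5 \left(- \frac{1}{15} + \left(6 + 1 \left(-4\right)\right)\right) = - 5 \left(- \frac{1}{15} + \left(6 - 4\right)\right) = - 5 \left(- \frac{1}{15} + 2\right) = \left(-5\right) \frac{29}{15} = - \frac{29}{3}$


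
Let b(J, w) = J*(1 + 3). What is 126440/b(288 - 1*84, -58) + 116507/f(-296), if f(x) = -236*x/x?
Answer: -4076867/12036 ≈ -338.72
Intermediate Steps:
f(x) = -236 (f(x) = -236*1 = -236)
b(J, w) = 4*J (b(J, w) = J*4 = 4*J)
126440/b(288 - 1*84, -58) + 116507/f(-296) = 126440/((4*(288 - 1*84))) + 116507/(-236) = 126440/((4*(288 - 84))) + 116507*(-1/236) = 126440/((4*204)) - 116507/236 = 126440/816 - 116507/236 = 126440*(1/816) - 116507/236 = 15805/102 - 116507/236 = -4076867/12036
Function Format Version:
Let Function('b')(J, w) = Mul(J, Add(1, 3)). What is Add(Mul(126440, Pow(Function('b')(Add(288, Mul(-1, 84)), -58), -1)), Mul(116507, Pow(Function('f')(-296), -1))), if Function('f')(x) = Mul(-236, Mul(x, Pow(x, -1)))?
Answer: Rational(-4076867, 12036) ≈ -338.72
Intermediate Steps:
Function('f')(x) = -236 (Function('f')(x) = Mul(-236, 1) = -236)
Function('b')(J, w) = Mul(4, J) (Function('b')(J, w) = Mul(J, 4) = Mul(4, J))
Add(Mul(126440, Pow(Function('b')(Add(288, Mul(-1, 84)), -58), -1)), Mul(116507, Pow(Function('f')(-296), -1))) = Add(Mul(126440, Pow(Mul(4, Add(288, Mul(-1, 84))), -1)), Mul(116507, Pow(-236, -1))) = Add(Mul(126440, Pow(Mul(4, Add(288, -84)), -1)), Mul(116507, Rational(-1, 236))) = Add(Mul(126440, Pow(Mul(4, 204), -1)), Rational(-116507, 236)) = Add(Mul(126440, Pow(816, -1)), Rational(-116507, 236)) = Add(Mul(126440, Rational(1, 816)), Rational(-116507, 236)) = Add(Rational(15805, 102), Rational(-116507, 236)) = Rational(-4076867, 12036)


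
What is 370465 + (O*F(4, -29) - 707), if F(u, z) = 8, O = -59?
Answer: 369286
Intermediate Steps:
370465 + (O*F(4, -29) - 707) = 370465 + (-59*8 - 707) = 370465 + (-472 - 707) = 370465 - 1179 = 369286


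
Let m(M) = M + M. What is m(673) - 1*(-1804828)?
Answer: 1806174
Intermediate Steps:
m(M) = 2*M
m(673) - 1*(-1804828) = 2*673 - 1*(-1804828) = 1346 + 1804828 = 1806174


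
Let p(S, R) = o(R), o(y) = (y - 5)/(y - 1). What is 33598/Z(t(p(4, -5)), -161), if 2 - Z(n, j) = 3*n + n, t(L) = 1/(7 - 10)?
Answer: 50397/5 ≈ 10079.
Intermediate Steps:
o(y) = (-5 + y)/(-1 + y)
p(S, R) = (-5 + R)/(-1 + R)
t(L) = -⅓ (t(L) = 1/(-3) = -⅓)
Z(n, j) = 2 - 4*n (Z(n, j) = 2 - (3*n + n) = 2 - 4*n)
33598/Z(t(p(4, -5)), -161) = 33598/(2 - 4*(-⅓)) = 33598/(2 + 4/3) = 33598/(10/3) = 33598*(3/10) = 50397/5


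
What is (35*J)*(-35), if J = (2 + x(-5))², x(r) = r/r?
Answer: -11025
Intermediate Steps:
x(r) = 1
J = 9 (J = (2 + 1)² = 3² = 9)
(35*J)*(-35) = (35*9)*(-35) = 315*(-35) = -11025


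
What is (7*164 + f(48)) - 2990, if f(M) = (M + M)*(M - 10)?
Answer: 1806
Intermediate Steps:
f(M) = 2*M*(-10 + M) (f(M) = (2*M)*(-10 + M) = 2*M*(-10 + M))
(7*164 + f(48)) - 2990 = (7*164 + 2*48*(-10 + 48)) - 2990 = (1148 + 2*48*38) - 2990 = (1148 + 3648) - 2990 = 4796 - 2990 = 1806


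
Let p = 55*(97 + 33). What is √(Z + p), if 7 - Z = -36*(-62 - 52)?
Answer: √3053 ≈ 55.254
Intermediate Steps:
Z = -4097 (Z = 7 - (-36)*(-62 - 52) = 7 - (-36)*(-114) = 7 - 1*4104 = 7 - 4104 = -4097)
p = 7150 (p = 55*130 = 7150)
√(Z + p) = √(-4097 + 7150) = √3053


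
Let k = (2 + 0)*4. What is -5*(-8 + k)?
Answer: 0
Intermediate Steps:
k = 8 (k = 2*4 = 8)
-5*(-8 + k) = -5*(-8 + 8) = -5*0 = 0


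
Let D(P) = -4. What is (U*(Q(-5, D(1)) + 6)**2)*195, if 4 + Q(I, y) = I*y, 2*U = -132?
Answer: -6229080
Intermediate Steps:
U = -66 (U = (1/2)*(-132) = -66)
Q(I, y) = -4 + I*y
(U*(Q(-5, D(1)) + 6)**2)*195 = -66*((-4 - 5*(-4)) + 6)**2*195 = -66*((-4 + 20) + 6)**2*195 = -66*(16 + 6)**2*195 = -66*22**2*195 = -66*484*195 = -31944*195 = -6229080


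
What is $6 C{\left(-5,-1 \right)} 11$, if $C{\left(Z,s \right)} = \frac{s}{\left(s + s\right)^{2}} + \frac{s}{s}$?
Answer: $\frac{99}{2} \approx 49.5$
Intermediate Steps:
$C{\left(Z,s \right)} = 1 + \frac{1}{4 s}$ ($C{\left(Z,s \right)} = \frac{s}{\left(2 s\right)^{2}} + 1 = \frac{s}{4 s^{2}} + 1 = s \frac{1}{4 s^{2}} + 1 = \frac{1}{4 s} + 1 = 1 + \frac{1}{4 s}$)
$6 C{\left(-5,-1 \right)} 11 = 6 \frac{\frac{1}{4} - 1}{-1} \cdot 11 = 6 \left(\left(-1\right) \left(- \frac{3}{4}\right)\right) 11 = 6 \cdot \frac{3}{4} \cdot 11 = \frac{9}{2} \cdot 11 = \frac{99}{2}$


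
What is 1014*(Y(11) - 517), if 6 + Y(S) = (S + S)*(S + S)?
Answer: -39546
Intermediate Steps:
Y(S) = -6 + 4*S² (Y(S) = -6 + (S + S)*(S + S) = -6 + (2*S)*(2*S) = -6 + 4*S²)
1014*(Y(11) - 517) = 1014*((-6 + 4*11²) - 517) = 1014*((-6 + 4*121) - 517) = 1014*((-6 + 484) - 517) = 1014*(478 - 517) = 1014*(-39) = -39546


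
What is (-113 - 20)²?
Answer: 17689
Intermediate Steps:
(-113 - 20)² = (-133)² = 17689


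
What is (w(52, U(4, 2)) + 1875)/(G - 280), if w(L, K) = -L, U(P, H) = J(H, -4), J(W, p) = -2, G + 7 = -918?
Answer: -1823/1205 ≈ -1.5129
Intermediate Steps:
G = -925 (G = -7 - 918 = -925)
U(P, H) = -2
(w(52, U(4, 2)) + 1875)/(G - 280) = (-1*52 + 1875)/(-925 - 280) = (-52 + 1875)/(-1205) = 1823*(-1/1205) = -1823/1205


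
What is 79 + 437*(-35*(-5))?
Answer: 76554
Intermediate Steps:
79 + 437*(-35*(-5)) = 79 + 437*175 = 79 + 76475 = 76554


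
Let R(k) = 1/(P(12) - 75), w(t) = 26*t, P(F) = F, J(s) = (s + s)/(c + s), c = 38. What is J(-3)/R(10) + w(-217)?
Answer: -28156/5 ≈ -5631.2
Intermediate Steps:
J(s) = 2*s/(38 + s) (J(s) = (s + s)/(38 + s) = (2*s)/(38 + s) = 2*s/(38 + s))
R(k) = -1/63 (R(k) = 1/(12 - 75) = 1/(-63) = -1/63)
J(-3)/R(10) + w(-217) = (2*(-3)/(38 - 3))/(-1/63) + 26*(-217) = (2*(-3)/35)*(-63) - 5642 = (2*(-3)*(1/35))*(-63) - 5642 = -6/35*(-63) - 5642 = 54/5 - 5642 = -28156/5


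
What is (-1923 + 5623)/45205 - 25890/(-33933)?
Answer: 86393970/102262751 ≈ 0.84482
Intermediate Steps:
(-1923 + 5623)/45205 - 25890/(-33933) = 3700*(1/45205) - 25890*(-1/33933) = 740/9041 + 8630/11311 = 86393970/102262751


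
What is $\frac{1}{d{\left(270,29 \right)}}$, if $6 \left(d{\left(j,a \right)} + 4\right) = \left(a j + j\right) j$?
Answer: $\frac{1}{364496} \approx 2.7435 \cdot 10^{-6}$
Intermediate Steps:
$d{\left(j,a \right)} = -4 + \frac{j \left(j + a j\right)}{6}$ ($d{\left(j,a \right)} = -4 + \frac{\left(a j + j\right) j}{6} = -4 + \frac{\left(j + a j\right) j}{6} = -4 + \frac{j \left(j + a j\right)}{6}$)
$\frac{1}{d{\left(270,29 \right)}} = \frac{1}{-4 + \frac{270^{2}}{6} + \frac{1}{6} \cdot 29 \cdot 270^{2}} = \frac{1}{-4 + \frac{1}{6} \cdot 72900 + \frac{1}{6} \cdot 29 \cdot 72900} = \frac{1}{-4 + 12150 + 352350} = \frac{1}{364496}$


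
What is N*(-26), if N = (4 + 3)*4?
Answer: -728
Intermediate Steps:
N = 28 (N = 7*4 = 28)
N*(-26) = 28*(-26) = -728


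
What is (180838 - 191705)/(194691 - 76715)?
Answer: -10867/117976 ≈ -0.092112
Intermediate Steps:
(180838 - 191705)/(194691 - 76715) = -10867/117976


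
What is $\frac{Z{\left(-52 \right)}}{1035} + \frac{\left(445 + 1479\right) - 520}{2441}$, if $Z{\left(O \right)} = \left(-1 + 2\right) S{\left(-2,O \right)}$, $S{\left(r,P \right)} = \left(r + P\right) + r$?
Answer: $\frac{1316444}{2526435} \approx 0.52107$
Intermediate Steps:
$S{\left(r,P \right)} = P + 2 r$ ($S{\left(r,P \right)} = \left(P + r\right) + r = P + 2 r$)
$Z{\left(O \right)} = -4 + O$ ($Z{\left(O \right)} = \left(-1 + 2\right) \left(O + 2 \left(-2\right)\right) = 1 \left(O - 4\right) = 1 \left(-4 + O\right) = -4 + O$)
$\frac{Z{\left(-52 \right)}}{1035} + \frac{\left(445 + 1479\right) - 520}{2441} = \frac{-4 - 52}{1035} + \frac{\left(445 + 1479\right) - 520}{2441} = \left(-56\right) \frac{1}{1035} + \left(1924 - 520\right) \frac{1}{2441} = - \frac{56}{1035} + 1404 \cdot \frac{1}{2441} = - \frac{56}{1035} + \frac{1404}{2441} = \frac{1316444}{2526435}$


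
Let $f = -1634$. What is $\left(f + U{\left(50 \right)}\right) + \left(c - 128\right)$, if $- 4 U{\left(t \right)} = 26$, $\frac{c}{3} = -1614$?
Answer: $- \frac{13221}{2} \approx -6610.5$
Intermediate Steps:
$c = -4842$ ($c = 3 \left(-1614\right) = -4842$)
$U{\left(t \right)} = - \frac{13}{2}$ ($U{\left(t \right)} = \left(- \frac{1}{4}\right) 26 = - \frac{13}{2}$)
$\left(f + U{\left(50 \right)}\right) + \left(c - 128\right) = \left(-1634 - \frac{13}{2}\right) - 4970 = - \frac{3281}{2} - 4970 = - \frac{13221}{2}$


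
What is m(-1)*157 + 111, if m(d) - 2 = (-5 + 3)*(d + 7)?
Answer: -1459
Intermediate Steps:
m(d) = -12 - 2*d (m(d) = 2 + (-5 + 3)*(d + 7) = 2 - 2*(7 + d) = 2 + (-14 - 2*d) = -12 - 2*d)
m(-1)*157 + 111 = (-12 - 2*(-1))*157 + 111 = (-12 + 2)*157 + 111 = -10*157 + 111 = -1570 + 111 = -1459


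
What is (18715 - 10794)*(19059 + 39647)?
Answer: 465010226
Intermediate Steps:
(18715 - 10794)*(19059 + 39647) = 7921*58706 = 465010226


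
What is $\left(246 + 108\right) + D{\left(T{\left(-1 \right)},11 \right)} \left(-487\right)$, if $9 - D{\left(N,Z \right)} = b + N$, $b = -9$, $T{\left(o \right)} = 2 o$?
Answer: $-9386$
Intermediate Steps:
$D{\left(N,Z \right)} = 18 - N$ ($D{\left(N,Z \right)} = 9 - \left(-9 + N\right) = 18 - N$)
$\left(246 + 108\right) + D{\left(T{\left(-1 \right)},11 \right)} \left(-487\right) = \left(246 + 108\right) + \left(18 - 2 \left(-1\right)\right) \left(-487\right) = 354 + \left(18 - -2\right) \left(-487\right) = 354 + \left(18 + 2\right) \left(-487\right) = 354 + 20 \left(-487\right) = 354 - 9740 = -9386$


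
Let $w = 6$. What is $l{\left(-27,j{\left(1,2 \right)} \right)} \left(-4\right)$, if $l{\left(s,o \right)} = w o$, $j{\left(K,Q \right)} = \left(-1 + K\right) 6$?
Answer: $0$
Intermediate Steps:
$j{\left(K,Q \right)} = -6 + 6 K$
$l{\left(s,o \right)} = 6 o$
$l{\left(-27,j{\left(1,2 \right)} \right)} \left(-4\right) = 6 \left(-6 + 6 \cdot 1\right) \left(-4\right) = 6 \left(-6 + 6\right) \left(-4\right) = 6 \cdot 0 \left(-4\right) = 0 \left(-4\right) = 0$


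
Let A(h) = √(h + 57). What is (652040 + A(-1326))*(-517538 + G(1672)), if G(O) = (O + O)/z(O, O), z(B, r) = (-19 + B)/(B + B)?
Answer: -28974872314480/87 - 44437262*I*√141/29 ≈ -3.3304e+11 - 1.8195e+7*I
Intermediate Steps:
z(B, r) = (-19 + B)/(2*B) (z(B, r) = (-19 + B)/((2*B)) = (-19 + B)*(1/(2*B)) = (-19 + B)/(2*B))
G(O) = 4*O²/(-19 + O) (G(O) = (O + O)/(((-19 + O)/(2*O))) = (2*O)*(2*O/(-19 + O)) = 4*O²/(-19 + O))
A(h) = √(57 + h)
(652040 + A(-1326))*(-517538 + G(1672)) = (652040 + √(57 - 1326))*(-517538 + 4*1672²/(-19 + 1672)) = (652040 + √(-1269))*(-517538 + 4*2795584/1653) = (652040 + 3*I*√141)*(-517538 + 4*2795584*(1/1653)) = (652040 + 3*I*√141)*(-517538 + 588544/87) = (652040 + 3*I*√141)*(-44437262/87) = -28974872314480/87 - 44437262*I*√141/29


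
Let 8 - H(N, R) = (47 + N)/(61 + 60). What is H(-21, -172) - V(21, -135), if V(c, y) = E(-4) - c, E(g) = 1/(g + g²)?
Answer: 41675/1452 ≈ 28.702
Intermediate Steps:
H(N, R) = 921/121 - N/121 (H(N, R) = 8 - (47 + N)/(61 + 60) = 8 - (47 + N)/121 = 8 - (47/121 + N/121) = 8 + (-47/121 - N/121) = 921/121 - N/121)
V(c, y) = 1/12 - c (V(c, y) = 1/((-4)*(1 - 4)) - c = -¼/(-3) - c = -¼*(-⅓) - c = 1/12 - c)
H(-21, -172) - V(21, -135) = (921/121 - 1/121*(-21)) - (1/12 - 1*21) = (921/121 + 21/121) - (1/12 - 21) = 942/121 - 1*(-251/12) = 942/121 + 251/12 = 41675/1452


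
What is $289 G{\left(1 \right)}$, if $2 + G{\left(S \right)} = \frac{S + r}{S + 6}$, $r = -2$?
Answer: $- \frac{4335}{7} \approx -619.29$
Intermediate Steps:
$G{\left(S \right)} = -2 + \frac{-2 + S}{6 + S}$ ($G{\left(S \right)} = -2 + \frac{S - 2}{S + 6} = -2 + \frac{-2 + S}{6 + S}$)
$289 G{\left(1 \right)} = 289 \frac{-14 - 1}{6 + 1} = 289 \frac{-14 - 1}{7} = 289 \cdot \frac{1}{7} \left(-15\right) = 289 \left(- \frac{15}{7}\right) = - \frac{4335}{7}$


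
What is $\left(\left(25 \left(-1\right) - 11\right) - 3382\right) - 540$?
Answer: $-3958$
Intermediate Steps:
$\left(\left(25 \left(-1\right) - 11\right) - 3382\right) - 540 = \left(\left(-25 - 11\right) - 3382\right) - 540 = \left(-36 - 3382\right) - 540 = -3418 - 540 = -3958$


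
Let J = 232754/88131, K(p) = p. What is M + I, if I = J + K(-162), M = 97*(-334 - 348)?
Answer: -201526298/3039 ≈ -66313.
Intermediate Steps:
J = 8026/3039 (J = 232754*(1/88131) = 8026/3039 ≈ 2.6410)
M = -66154 (M = 97*(-682) = -66154)
I = -484292/3039 (I = 8026/3039 - 162 = -484292/3039 ≈ -159.36)
M + I = -66154 - 484292/3039 = -201526298/3039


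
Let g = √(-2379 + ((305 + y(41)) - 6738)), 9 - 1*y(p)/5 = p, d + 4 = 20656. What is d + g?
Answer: 20652 + 2*I*√2243 ≈ 20652.0 + 94.721*I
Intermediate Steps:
d = 20652 (d = -4 + 20656 = 20652)
y(p) = 45 - 5*p
g = 2*I*√2243 (g = √(-2379 + ((305 + (45 - 5*41)) - 6738)) = √(-2379 + ((305 + (45 - 205)) - 6738)) = √(-2379 + ((305 - 160) - 6738)) = √(-2379 + (145 - 6738)) = √(-2379 - 6593) = √(-8972) = 2*I*√2243 ≈ 94.721*I)
d + g = 20652 + 2*I*√2243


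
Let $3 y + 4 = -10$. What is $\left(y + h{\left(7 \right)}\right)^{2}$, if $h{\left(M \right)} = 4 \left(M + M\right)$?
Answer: $\frac{23716}{9} \approx 2635.1$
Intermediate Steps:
$h{\left(M \right)} = 8 M$ ($h{\left(M \right)} = 4 \cdot 2 M = 8 M$)
$y = - \frac{14}{3}$ ($y = - \frac{4}{3} + \frac{1}{3} \left(-10\right) = - \frac{4}{3} - \frac{10}{3} = - \frac{14}{3} \approx -4.6667$)
$\left(y + h{\left(7 \right)}\right)^{2} = \left(- \frac{14}{3} + 8 \cdot 7\right)^{2} = \left(- \frac{14}{3} + 56\right)^{2} = \left(\frac{154}{3}\right)^{2} = \frac{23716}{9}$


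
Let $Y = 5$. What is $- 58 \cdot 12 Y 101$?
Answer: $-351480$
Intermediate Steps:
$- 58 \cdot 12 Y 101 = - 58 \cdot 12 \cdot 5 \cdot 101 = \left(-58\right) 60 \cdot 101 = \left(-3480\right) 101 = -351480$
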